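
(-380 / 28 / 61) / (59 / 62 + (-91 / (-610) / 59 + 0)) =-868775 / 3725841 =-0.23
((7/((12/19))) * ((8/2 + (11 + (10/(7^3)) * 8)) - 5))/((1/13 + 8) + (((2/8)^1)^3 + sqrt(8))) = 31132314720/1949979353 - 7694069760 * sqrt(2)/1949979353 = 10.39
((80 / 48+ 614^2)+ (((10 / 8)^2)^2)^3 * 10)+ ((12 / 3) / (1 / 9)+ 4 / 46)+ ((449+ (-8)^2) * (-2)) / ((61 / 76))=13272180558025925 / 35307651072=375900.98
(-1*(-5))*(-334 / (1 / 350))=-584500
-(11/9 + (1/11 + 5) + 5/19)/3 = -12370/5643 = -2.19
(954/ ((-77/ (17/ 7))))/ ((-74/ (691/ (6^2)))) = 622591/ 79772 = 7.80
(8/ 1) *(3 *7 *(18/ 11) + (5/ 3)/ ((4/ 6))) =294.91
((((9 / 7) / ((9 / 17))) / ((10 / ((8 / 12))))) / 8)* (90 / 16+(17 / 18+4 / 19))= 4505 / 32832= 0.14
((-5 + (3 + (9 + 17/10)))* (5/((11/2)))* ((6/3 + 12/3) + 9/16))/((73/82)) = 374535/6424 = 58.30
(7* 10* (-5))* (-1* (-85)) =-29750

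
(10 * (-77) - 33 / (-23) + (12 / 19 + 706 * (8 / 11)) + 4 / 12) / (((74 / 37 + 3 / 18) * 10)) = -3665036 / 312455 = -11.73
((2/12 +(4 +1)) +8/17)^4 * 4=109312890625/27060804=4039.53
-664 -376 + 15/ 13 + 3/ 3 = -13492/ 13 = -1037.85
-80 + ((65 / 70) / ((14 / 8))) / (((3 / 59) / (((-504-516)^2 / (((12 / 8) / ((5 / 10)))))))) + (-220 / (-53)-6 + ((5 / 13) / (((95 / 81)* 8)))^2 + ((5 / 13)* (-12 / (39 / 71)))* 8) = 36695689707446725 / 10140183872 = 3618838.69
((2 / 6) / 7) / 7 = 0.01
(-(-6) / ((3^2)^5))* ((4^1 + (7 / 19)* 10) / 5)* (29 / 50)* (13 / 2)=0.00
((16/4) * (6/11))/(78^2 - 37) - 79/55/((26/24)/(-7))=3648132/393055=9.28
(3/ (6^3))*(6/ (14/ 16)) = 2/ 21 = 0.10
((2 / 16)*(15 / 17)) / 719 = 15 / 97784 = 0.00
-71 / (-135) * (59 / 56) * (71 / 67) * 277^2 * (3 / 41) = 22820662451 / 6922440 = 3296.62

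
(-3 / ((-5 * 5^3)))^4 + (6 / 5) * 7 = 1281738281331 / 152587890625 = 8.40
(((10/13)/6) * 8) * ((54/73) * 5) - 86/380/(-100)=68440807/18031000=3.80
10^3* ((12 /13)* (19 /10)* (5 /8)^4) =890625 /3328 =267.62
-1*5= -5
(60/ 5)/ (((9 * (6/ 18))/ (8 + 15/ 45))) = 100/ 3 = 33.33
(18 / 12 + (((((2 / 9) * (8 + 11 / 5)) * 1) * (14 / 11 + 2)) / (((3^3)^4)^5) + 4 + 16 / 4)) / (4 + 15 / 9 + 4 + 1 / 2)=14766253465866977557479227565287 / 15802481779261151421161980376595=0.93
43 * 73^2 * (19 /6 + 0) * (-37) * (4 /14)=-161090341 /21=-7670968.62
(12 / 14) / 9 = 2 / 21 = 0.10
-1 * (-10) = 10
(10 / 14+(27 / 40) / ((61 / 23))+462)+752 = 20751667 / 17080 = 1214.97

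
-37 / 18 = -2.06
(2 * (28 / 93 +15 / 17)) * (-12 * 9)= -134712 / 527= -255.62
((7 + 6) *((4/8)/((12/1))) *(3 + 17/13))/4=0.58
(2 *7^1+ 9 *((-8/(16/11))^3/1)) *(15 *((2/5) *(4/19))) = -35601/19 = -1873.74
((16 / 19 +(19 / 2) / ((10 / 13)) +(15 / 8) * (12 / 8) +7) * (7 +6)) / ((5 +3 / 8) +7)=454571 / 18810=24.17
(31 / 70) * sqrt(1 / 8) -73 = -72.84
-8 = -8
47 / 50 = 0.94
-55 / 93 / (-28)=55 / 2604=0.02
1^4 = 1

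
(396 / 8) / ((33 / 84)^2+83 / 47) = 1823976 / 70759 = 25.78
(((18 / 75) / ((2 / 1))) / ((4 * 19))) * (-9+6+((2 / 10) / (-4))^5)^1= -28800003 / 6080000000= -0.00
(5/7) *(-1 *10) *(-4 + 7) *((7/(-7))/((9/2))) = 100/21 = 4.76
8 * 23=184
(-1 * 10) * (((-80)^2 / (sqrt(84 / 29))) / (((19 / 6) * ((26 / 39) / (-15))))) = 1440000 * sqrt(609) / 133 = 267189.57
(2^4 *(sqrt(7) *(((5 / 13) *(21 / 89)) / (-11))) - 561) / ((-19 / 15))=25200 *sqrt(7) / 241813 +8415 / 19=443.17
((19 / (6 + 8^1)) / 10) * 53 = 1007 / 140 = 7.19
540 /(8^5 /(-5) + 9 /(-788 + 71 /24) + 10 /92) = -2340052200 /28399145503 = -0.08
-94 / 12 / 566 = -47 / 3396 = -0.01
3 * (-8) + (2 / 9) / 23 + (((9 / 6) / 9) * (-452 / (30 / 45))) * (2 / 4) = -80.49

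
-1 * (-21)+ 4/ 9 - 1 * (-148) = 1525/ 9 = 169.44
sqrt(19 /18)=sqrt(38) /6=1.03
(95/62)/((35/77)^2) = 2299/310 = 7.42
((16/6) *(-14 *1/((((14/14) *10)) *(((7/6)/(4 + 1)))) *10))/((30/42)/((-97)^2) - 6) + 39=65.67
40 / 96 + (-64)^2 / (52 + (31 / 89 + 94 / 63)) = 277104679 / 3622596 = 76.49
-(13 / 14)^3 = -2197 / 2744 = -0.80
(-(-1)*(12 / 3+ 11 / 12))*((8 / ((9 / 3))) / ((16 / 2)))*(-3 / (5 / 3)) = -59 / 20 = -2.95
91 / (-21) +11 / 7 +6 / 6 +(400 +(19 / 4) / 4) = 134207 / 336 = 399.43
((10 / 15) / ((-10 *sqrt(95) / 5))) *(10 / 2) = -sqrt(95) / 57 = -0.17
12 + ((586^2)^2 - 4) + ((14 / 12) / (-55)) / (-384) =14942925401057287 / 126720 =117920812824.00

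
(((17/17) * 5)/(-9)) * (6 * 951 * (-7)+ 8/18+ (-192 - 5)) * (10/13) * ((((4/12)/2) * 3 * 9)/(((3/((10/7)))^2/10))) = 9031175000/51597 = 175032.95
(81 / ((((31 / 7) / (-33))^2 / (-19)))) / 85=-82122579 / 81685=-1005.36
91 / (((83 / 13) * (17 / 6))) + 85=127033 / 1411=90.03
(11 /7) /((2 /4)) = 22 /7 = 3.14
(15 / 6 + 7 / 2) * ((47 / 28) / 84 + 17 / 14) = 2903 / 392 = 7.41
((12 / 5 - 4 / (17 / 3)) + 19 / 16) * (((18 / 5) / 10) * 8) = 35271 / 4250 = 8.30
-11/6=-1.83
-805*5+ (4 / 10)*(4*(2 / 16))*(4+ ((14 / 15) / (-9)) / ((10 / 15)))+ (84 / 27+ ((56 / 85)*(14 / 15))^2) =-6536218544 / 1625625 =-4020.74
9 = 9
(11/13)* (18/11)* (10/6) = 30/13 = 2.31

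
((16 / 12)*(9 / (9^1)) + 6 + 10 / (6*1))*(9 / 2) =81 / 2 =40.50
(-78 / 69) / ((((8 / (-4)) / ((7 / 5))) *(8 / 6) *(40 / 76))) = 5187 / 4600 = 1.13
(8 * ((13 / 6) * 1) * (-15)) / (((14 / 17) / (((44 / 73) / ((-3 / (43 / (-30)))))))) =-418132 / 4599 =-90.92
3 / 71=0.04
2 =2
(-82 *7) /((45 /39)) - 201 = -10477 /15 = -698.47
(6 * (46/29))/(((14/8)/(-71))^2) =22261056/1421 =15665.77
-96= -96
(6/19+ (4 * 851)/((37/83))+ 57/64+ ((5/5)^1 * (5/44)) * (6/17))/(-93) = -1736648761/21147456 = -82.12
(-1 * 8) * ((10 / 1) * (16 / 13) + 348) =-37472 / 13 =-2882.46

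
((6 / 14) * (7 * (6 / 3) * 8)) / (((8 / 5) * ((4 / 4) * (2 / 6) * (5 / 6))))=108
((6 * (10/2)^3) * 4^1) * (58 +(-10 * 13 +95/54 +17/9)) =-1845500/9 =-205055.56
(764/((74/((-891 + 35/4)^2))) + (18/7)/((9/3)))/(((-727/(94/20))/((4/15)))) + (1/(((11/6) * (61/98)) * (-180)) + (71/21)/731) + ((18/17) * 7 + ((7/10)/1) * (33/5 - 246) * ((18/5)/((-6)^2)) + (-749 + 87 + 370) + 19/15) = -28836332937464897/2037306723375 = -14154.14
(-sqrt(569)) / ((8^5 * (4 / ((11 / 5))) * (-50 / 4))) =11 * sqrt(569) / 8192000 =0.00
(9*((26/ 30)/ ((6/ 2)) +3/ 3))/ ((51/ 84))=19.11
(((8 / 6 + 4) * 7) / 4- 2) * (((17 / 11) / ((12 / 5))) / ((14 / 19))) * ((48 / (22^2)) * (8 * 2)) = 25840 / 2541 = 10.17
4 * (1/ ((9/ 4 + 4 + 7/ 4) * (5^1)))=1/ 10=0.10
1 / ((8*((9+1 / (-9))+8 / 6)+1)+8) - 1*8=-6527 / 817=-7.99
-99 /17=-5.82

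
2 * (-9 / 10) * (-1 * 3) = 27 / 5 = 5.40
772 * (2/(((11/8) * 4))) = 280.73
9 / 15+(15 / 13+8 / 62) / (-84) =98971 / 169260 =0.58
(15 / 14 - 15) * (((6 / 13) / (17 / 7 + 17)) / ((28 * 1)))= -45 / 3808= -0.01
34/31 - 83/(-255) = 11243/7905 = 1.42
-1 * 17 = -17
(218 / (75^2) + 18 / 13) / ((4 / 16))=416336 / 73125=5.69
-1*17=-17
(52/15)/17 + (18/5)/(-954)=541/2703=0.20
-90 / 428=-45 / 214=-0.21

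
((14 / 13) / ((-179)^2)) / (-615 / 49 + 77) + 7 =4603939592 / 657705607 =7.00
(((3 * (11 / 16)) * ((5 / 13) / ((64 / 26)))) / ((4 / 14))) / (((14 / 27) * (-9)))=-495 / 2048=-0.24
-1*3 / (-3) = 1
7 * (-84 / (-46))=294 / 23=12.78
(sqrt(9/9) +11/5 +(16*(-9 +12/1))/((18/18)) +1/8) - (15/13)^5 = 731889529/14851720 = 49.28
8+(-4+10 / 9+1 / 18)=31 / 6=5.17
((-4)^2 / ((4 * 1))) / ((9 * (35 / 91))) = 52 / 45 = 1.16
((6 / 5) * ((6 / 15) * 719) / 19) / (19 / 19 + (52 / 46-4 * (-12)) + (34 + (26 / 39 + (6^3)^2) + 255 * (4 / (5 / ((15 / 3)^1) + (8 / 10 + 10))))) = 35124588 / 90551000375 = 0.00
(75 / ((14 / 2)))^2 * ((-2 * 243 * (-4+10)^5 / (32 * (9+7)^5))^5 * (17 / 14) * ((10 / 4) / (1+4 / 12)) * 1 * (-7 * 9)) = 9267614334859509513155933184375 / 31057439705591620336669228531712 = 0.30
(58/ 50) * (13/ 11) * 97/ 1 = 36569/ 275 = 132.98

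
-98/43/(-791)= 14/4859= 0.00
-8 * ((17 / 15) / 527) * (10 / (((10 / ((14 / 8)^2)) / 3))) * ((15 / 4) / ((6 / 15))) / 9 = -245 / 1488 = -0.16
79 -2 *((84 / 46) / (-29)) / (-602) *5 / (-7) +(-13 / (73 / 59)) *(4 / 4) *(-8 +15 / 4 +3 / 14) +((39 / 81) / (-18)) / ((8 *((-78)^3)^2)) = 119837952960839757646601 / 987110359424620913664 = 121.40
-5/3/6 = -5/18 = -0.28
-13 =-13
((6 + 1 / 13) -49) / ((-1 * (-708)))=-93 / 1534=-0.06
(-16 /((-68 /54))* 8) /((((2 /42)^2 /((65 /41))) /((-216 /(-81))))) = 132088320 /697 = 189509.78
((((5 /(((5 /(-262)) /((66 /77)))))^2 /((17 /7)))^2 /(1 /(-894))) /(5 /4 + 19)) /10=-134800859839488 /70805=-1903832495.44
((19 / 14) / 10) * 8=1.09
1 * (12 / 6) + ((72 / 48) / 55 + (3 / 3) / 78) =4376 / 2145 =2.04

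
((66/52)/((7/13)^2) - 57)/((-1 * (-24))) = -1719/784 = -2.19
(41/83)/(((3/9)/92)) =11316/83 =136.34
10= 10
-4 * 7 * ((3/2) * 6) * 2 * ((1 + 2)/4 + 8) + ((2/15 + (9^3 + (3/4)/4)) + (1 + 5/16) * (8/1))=-880843/240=-3670.18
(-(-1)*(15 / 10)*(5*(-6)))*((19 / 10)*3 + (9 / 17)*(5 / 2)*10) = -28971 / 34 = -852.09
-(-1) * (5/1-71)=-66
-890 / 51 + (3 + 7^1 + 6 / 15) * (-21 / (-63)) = -3566 / 255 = -13.98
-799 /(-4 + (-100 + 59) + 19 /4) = 3196 /161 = 19.85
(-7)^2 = 49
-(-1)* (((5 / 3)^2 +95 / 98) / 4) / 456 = 3305 / 1608768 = 0.00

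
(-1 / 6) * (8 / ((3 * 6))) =-2 / 27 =-0.07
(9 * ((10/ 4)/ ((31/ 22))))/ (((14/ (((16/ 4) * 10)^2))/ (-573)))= -226908000/ 217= -1045658.99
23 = 23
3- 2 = 1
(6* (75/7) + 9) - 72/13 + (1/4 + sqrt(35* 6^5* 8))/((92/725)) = 2334695/33488 + 26100* sqrt(105)/23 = 11697.78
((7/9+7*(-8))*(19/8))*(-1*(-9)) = -1180.38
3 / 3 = 1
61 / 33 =1.85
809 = 809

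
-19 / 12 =-1.58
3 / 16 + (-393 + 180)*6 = -20445 / 16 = -1277.81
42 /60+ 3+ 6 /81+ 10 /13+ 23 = 96677 /3510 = 27.54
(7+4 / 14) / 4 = 51 / 28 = 1.82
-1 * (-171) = 171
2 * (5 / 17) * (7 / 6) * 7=245 / 51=4.80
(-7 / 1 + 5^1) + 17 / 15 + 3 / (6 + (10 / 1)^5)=-1300033 / 1500090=-0.87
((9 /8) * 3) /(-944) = -27 /7552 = -0.00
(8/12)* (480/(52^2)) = 0.12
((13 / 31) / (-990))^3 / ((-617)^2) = -2197 / 11004263809723701000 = -0.00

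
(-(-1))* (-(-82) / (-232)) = -41 / 116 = -0.35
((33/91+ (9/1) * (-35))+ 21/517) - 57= -17482512/47047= -371.60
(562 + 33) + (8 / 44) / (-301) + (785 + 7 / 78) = 356419061 / 258258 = 1380.09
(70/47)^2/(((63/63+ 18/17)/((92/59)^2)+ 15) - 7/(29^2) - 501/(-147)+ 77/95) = 2760173215576000/24957675691401741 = 0.11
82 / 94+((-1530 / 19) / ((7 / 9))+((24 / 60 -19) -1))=-3821283 / 31255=-122.26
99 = 99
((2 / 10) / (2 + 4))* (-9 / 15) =-1 / 50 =-0.02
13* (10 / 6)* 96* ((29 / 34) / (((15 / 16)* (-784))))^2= 87464 / 31225005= 0.00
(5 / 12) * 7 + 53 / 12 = 22 / 3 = 7.33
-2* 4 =-8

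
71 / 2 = 35.50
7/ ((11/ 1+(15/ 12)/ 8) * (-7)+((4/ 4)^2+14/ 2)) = -224/ 2243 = -0.10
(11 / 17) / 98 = 11 / 1666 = 0.01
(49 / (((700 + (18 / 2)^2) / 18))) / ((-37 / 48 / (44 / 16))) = -10584 / 2627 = -4.03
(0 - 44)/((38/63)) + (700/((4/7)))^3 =34927045489/19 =1838265552.05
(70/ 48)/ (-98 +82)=-35/ 384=-0.09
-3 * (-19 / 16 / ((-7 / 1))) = -57 / 112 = -0.51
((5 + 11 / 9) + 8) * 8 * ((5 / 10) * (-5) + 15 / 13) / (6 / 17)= -152320 / 351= -433.96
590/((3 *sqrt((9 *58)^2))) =295/783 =0.38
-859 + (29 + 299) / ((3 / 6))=-203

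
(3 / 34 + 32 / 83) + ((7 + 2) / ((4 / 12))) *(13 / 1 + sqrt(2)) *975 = 26325 *sqrt(2) + 965760287 / 2822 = 379454.65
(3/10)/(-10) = -3/100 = -0.03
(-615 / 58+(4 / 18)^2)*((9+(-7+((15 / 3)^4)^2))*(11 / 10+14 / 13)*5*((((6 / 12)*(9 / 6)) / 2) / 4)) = -609030418567 / 144768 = -4206940.89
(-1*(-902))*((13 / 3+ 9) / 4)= 9020 / 3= 3006.67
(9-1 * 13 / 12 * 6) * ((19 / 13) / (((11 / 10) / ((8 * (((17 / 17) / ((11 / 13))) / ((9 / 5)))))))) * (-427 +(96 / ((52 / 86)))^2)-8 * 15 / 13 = 79569028160 / 184041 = 432344.03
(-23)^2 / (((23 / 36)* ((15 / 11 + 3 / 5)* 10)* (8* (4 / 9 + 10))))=759 / 1504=0.50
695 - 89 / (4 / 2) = 1301 / 2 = 650.50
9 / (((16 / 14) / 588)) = 9261 / 2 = 4630.50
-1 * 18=-18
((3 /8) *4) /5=3 /10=0.30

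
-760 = -760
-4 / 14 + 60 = 418 / 7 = 59.71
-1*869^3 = -656234909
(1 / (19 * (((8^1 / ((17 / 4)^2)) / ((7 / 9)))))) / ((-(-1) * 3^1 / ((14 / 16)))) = 14161 / 525312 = 0.03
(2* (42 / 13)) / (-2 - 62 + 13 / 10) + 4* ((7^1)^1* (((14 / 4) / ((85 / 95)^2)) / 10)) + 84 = 377445873 / 3926065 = 96.14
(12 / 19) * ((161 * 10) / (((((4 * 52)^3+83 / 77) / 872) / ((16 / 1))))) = 20755553280 / 13165409833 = 1.58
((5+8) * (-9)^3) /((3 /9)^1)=-28431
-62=-62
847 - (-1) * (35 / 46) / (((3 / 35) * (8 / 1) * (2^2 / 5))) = 848.39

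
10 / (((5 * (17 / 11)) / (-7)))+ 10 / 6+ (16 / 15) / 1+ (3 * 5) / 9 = -396 / 85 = -4.66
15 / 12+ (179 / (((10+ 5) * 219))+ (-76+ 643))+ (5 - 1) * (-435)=-15396079 / 13140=-1171.70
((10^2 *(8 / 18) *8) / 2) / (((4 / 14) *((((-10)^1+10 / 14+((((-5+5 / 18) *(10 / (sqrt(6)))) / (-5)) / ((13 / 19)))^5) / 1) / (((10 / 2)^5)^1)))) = 132276226346593787156405616000000 / 236581171739234104124583482746969+33048066315196359893616491250000000 *sqrt(6) / 236581171739234104124583482746969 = 342.73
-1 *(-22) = 22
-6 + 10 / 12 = -31 / 6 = -5.17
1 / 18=0.06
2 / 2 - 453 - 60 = -512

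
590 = 590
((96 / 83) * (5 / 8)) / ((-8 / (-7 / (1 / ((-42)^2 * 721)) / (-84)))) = -9577.14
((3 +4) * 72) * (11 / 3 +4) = 3864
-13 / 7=-1.86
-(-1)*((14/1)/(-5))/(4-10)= 0.47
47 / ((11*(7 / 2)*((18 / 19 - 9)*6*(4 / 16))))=-3572 / 35343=-0.10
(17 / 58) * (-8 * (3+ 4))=-476 / 29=-16.41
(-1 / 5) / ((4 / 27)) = -27 / 20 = -1.35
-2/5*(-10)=4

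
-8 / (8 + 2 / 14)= -56 / 57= -0.98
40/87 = 0.46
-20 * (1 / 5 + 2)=-44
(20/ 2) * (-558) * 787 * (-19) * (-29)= -2419694460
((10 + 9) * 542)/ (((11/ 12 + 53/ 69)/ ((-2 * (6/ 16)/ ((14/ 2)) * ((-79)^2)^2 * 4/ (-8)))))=13838223727761/ 1085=12754123251.39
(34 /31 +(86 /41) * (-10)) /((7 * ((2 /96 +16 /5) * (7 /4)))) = -24255360 /48141667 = -0.50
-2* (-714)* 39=55692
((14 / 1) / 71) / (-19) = -14 / 1349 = -0.01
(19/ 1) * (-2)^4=304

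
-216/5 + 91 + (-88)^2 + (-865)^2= 3780084/5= 756016.80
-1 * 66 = -66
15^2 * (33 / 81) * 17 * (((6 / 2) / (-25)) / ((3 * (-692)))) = 187 / 2076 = 0.09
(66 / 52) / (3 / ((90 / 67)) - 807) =-495 / 313859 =-0.00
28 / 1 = 28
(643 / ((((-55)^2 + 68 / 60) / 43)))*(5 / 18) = 2.54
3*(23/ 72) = 23/ 24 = 0.96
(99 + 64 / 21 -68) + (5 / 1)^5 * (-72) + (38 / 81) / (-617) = -78701864081 / 349839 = -224965.95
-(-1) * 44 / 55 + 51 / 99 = 217 / 165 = 1.32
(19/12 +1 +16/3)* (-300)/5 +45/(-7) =-3370/7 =-481.43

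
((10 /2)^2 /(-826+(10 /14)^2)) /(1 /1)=-1225 /40449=-0.03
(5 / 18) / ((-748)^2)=5 / 10071072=0.00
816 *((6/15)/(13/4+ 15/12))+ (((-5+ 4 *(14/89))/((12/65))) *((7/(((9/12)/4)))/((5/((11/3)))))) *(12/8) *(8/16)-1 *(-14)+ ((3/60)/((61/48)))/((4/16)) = -97584671/244305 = -399.44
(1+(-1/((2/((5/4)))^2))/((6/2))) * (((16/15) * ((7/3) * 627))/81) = 244321/14580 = 16.76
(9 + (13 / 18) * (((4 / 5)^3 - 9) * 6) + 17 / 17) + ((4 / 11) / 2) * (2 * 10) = -95473 / 4125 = -23.14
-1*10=-10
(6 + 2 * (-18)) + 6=-24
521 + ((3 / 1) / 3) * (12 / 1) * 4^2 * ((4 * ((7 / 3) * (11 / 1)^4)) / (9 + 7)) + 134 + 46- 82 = 1640411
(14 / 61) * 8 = 112 / 61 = 1.84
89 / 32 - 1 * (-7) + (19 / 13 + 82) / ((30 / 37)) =140671 / 1248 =112.72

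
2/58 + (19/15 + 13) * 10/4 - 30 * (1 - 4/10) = 1540/87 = 17.70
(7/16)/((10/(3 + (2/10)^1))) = 7/50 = 0.14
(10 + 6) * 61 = 976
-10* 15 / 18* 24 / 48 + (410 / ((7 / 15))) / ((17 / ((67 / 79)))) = 2237275 / 56406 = 39.66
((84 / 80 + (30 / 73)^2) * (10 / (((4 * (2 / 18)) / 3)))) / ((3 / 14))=8184267 / 21316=383.95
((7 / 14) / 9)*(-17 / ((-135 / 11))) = 0.08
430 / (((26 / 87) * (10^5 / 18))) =33669 / 130000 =0.26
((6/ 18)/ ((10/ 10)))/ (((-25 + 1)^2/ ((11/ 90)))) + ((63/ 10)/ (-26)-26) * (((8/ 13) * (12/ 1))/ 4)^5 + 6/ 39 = -422346636030733/ 750665335680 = -562.63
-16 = -16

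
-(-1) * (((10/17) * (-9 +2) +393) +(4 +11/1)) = 6866/17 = 403.88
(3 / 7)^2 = 9 / 49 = 0.18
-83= -83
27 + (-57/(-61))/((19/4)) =1659/61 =27.20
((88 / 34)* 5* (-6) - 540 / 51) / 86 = -750 / 731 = -1.03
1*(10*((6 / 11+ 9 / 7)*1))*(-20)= -28200 / 77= -366.23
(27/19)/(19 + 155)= 9/1102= 0.01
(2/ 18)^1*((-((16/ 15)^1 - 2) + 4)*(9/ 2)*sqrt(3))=37*sqrt(3)/ 15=4.27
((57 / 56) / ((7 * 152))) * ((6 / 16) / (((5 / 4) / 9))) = 81 / 31360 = 0.00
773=773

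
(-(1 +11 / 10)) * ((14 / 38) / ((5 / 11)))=-1617 / 950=-1.70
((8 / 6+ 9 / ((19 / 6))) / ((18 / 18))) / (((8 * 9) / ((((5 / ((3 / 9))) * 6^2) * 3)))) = 1785 / 19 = 93.95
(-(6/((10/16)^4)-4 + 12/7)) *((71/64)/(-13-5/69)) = 1210053/385000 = 3.14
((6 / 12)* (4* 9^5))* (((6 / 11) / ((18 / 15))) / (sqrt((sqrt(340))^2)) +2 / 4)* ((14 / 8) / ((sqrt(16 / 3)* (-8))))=413343* sqrt(3)* (-187 - sqrt(85)) / 23936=-5868.97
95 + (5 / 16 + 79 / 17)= 27189 / 272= 99.96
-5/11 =-0.45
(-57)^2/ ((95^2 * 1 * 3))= 3/ 25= 0.12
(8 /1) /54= 4 /27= 0.15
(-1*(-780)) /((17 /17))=780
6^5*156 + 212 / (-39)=47308972 / 39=1213050.56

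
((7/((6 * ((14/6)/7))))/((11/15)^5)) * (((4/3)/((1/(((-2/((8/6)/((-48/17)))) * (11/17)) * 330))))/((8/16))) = 15309000000/384659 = 39798.89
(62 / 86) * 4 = 124 / 43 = 2.88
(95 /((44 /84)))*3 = 5985 /11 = 544.09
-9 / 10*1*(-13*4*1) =234 / 5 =46.80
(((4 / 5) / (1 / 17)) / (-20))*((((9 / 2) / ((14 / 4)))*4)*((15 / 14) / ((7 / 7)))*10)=-1836 / 49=-37.47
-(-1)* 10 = 10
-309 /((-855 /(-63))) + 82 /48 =-21.06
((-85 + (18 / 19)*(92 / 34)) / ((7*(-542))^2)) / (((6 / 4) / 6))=-26627 / 1162350707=-0.00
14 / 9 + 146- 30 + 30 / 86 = 45629 / 387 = 117.90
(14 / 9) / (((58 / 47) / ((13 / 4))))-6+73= 74225 / 1044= 71.10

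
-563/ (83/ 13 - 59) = 7319/ 684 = 10.70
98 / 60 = 49 / 30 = 1.63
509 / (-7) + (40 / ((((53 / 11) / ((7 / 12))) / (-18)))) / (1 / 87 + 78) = -73.83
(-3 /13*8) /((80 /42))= -63 /65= -0.97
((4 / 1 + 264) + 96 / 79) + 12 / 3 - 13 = 20557 / 79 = 260.22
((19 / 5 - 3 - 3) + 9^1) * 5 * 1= 34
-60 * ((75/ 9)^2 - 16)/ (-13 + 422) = -9620/ 1227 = -7.84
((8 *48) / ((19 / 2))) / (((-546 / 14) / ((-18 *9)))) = 41472 / 247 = 167.90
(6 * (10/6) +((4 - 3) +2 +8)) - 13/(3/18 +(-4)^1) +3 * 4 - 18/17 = 13815/391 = 35.33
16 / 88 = 2 / 11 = 0.18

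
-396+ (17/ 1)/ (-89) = -35261/ 89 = -396.19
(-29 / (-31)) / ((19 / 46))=1334 / 589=2.26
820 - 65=755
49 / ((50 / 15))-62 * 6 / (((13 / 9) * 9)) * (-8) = 31671 / 130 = 243.62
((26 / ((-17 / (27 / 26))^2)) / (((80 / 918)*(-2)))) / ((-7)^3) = 19683 / 12128480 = 0.00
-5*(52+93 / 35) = -1913 / 7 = -273.29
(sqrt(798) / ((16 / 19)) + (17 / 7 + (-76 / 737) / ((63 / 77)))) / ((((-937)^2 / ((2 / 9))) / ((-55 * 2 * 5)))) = -5225 * sqrt(798) / 31606884 - 10690900 / 33353164341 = -0.00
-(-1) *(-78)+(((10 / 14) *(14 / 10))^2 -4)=-81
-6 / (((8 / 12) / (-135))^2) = -246037.50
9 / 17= 0.53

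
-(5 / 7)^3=-125 / 343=-0.36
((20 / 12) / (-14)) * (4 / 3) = -10 / 63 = -0.16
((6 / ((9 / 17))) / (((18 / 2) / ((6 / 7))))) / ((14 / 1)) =34 / 441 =0.08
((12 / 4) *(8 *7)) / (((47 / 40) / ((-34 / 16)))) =-14280 / 47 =-303.83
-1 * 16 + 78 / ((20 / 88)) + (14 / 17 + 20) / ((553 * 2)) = 327.22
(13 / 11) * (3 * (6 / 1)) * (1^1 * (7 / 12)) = 273 / 22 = 12.41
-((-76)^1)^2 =-5776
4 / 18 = 0.22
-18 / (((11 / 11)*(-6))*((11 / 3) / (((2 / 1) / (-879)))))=-6 / 3223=-0.00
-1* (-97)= 97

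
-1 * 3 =-3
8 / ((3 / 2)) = 16 / 3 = 5.33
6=6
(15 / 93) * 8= 40 / 31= 1.29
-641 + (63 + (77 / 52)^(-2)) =-3424258 / 5929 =-577.54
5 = 5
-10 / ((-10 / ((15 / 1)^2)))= 225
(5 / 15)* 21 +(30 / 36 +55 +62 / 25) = 9797 / 150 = 65.31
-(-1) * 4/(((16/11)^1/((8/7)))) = 22/7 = 3.14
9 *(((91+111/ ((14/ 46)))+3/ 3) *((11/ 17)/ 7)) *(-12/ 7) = -3798036/ 5831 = -651.35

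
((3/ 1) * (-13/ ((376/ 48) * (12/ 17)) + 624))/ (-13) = -13485/ 94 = -143.46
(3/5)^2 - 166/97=-3277/2425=-1.35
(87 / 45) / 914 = 0.00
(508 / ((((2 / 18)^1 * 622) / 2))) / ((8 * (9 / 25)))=3175 / 622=5.10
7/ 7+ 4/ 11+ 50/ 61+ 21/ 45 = 26672/ 10065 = 2.65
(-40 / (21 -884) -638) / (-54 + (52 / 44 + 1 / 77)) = 21196329 / 1754479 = 12.08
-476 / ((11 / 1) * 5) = -476 / 55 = -8.65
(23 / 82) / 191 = 23 / 15662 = 0.00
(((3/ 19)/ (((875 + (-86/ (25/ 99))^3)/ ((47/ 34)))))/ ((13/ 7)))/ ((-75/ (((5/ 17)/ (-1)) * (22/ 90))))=-2261875/ 792973397108804886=-0.00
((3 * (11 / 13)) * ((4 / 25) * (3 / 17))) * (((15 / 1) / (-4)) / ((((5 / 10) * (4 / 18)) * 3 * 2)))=-891 / 2210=-0.40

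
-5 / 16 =-0.31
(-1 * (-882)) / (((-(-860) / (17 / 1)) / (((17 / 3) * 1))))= 42483 / 430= 98.80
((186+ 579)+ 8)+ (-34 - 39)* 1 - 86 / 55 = 38414 / 55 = 698.44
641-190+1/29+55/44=52465/116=452.28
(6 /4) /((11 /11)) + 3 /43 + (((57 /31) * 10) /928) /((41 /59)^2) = 1674776175 /1039718672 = 1.61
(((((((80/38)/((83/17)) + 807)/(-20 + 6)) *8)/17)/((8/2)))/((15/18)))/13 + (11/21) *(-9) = -65145219/12198095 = -5.34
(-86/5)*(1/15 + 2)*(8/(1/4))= -85312/75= -1137.49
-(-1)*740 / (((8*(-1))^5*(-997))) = 185 / 8167424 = 0.00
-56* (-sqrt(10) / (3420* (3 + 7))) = 0.01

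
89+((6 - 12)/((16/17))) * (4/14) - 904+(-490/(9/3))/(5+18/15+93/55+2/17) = -65825293/78624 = -837.22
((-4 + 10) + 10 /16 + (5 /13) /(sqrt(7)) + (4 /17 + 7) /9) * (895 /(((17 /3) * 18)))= 4475 * sqrt(7) /9282 + 2712745 /41616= 66.46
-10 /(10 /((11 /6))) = -11 /6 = -1.83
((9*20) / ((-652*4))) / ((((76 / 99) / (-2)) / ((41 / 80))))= 36531 / 396416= 0.09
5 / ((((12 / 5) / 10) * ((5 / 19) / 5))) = 395.83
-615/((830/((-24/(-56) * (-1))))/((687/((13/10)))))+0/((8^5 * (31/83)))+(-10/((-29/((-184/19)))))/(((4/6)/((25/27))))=6111887885/37455327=163.18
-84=-84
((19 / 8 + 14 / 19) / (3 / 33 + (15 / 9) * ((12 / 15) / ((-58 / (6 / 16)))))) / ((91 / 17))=2565079 / 363090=7.06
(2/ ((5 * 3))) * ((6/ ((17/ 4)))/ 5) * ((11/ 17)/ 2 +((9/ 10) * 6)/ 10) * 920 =1080448/ 36125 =29.91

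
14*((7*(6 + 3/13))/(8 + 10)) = 441/13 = 33.92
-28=-28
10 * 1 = 10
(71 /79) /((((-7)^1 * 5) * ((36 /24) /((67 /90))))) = -4757 /373275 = -0.01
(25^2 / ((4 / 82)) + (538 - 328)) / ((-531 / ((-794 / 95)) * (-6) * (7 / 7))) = -2067973 / 60534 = -34.16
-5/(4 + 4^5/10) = -25/532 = -0.05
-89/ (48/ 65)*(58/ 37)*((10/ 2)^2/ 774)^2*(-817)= 1992209375/ 12371616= 161.03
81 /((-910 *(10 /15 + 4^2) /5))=-243 /9100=-0.03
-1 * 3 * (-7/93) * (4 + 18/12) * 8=308/31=9.94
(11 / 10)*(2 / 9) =0.24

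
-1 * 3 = -3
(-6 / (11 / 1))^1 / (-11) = 0.05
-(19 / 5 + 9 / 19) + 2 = -216 / 95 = -2.27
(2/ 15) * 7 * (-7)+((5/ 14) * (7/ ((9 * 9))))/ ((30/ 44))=-7883/ 1215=-6.49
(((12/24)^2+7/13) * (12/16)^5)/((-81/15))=-1845/53248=-0.03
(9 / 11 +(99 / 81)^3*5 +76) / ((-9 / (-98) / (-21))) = -472798060 / 24057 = -19653.24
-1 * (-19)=19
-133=-133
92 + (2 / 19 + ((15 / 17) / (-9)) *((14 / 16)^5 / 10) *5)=5847491335 / 63504384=92.08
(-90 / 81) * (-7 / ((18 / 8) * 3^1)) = 280 / 243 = 1.15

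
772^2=595984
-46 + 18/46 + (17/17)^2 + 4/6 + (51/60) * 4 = -13987/345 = -40.54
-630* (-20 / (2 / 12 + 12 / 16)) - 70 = 150430 / 11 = 13675.45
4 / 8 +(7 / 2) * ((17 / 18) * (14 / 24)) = 2.43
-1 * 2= -2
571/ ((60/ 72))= 3426/ 5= 685.20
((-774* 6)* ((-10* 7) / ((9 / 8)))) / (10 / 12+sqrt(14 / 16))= -17337600 / 13+5201280* sqrt(14) / 13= 163369.83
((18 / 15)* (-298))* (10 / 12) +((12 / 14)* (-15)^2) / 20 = -4037 / 14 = -288.36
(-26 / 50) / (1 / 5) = -2.60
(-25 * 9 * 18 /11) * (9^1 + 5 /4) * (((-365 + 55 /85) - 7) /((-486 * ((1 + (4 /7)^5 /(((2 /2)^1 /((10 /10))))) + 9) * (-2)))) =1843307725 /12862608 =143.31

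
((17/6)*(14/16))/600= 119/28800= 0.00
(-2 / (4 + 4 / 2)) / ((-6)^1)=1 / 18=0.06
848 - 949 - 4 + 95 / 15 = -296 / 3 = -98.67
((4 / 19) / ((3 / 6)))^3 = 512 / 6859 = 0.07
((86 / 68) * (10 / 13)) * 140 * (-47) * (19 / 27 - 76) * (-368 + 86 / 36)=-9463758021550 / 53703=-176224010.23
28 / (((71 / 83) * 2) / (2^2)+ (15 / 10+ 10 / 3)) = 3486 / 655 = 5.32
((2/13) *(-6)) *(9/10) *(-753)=625.57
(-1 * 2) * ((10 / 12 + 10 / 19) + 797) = -91013 / 57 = -1596.72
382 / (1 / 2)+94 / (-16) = 6065 / 8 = 758.12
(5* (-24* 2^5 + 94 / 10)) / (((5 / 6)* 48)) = -3793 / 40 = -94.82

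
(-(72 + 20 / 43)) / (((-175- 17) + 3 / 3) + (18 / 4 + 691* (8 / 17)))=-2584 / 4945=-0.52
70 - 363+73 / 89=-26004 / 89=-292.18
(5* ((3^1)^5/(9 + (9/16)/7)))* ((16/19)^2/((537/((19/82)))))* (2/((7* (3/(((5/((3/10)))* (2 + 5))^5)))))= 107564800000000000/1276303473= 84278388.55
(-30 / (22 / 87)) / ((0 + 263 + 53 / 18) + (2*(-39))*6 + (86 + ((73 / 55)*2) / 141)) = 5520150 / 5399189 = 1.02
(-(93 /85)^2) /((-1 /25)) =8649 /289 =29.93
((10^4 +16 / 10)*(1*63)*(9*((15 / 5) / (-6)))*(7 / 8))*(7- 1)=-74430657 / 5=-14886131.40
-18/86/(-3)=3/43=0.07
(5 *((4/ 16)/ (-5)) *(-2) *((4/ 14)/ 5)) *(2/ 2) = 1/ 35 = 0.03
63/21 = 3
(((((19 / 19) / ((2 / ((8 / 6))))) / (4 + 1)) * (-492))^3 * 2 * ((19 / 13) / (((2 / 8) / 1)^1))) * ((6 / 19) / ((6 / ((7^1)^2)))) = -13832720384 / 1625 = -8512443.31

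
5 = 5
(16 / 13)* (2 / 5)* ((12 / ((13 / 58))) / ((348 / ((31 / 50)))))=992 / 21125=0.05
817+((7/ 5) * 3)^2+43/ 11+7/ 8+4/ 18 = 16624997/ 19800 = 839.65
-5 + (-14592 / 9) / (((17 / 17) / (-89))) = 432881 / 3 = 144293.67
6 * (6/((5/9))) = 324/5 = 64.80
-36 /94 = -18 /47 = -0.38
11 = 11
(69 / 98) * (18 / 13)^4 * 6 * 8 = 173840256 / 1399489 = 124.22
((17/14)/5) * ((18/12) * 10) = 51/14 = 3.64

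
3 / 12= 1 / 4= 0.25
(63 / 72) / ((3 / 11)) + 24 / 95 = 7891 / 2280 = 3.46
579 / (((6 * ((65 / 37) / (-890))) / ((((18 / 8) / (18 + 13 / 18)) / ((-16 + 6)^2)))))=-51479469 / 876200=-58.75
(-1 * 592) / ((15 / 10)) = -1184 / 3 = -394.67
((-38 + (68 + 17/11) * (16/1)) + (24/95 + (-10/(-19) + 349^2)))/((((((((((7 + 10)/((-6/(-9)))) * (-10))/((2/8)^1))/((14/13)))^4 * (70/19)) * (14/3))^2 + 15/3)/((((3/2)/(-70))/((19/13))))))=-1717686379773/182523334512939410169036004767185500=-0.00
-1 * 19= -19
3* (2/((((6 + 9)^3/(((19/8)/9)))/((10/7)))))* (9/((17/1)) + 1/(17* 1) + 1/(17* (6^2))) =0.00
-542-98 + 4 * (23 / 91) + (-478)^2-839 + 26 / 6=61973824 / 273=227010.34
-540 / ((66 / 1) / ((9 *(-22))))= 1620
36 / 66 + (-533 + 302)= -2535 / 11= -230.45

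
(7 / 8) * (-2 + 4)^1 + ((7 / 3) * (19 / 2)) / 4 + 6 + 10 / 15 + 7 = 503 / 24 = 20.96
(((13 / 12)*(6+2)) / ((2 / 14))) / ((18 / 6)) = 182 / 9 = 20.22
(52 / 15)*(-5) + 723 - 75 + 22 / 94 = 88957 / 141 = 630.90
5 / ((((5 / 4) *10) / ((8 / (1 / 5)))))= 16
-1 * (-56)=56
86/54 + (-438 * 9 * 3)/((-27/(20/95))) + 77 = 87622/513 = 170.80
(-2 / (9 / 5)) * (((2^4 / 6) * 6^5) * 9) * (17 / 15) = -235008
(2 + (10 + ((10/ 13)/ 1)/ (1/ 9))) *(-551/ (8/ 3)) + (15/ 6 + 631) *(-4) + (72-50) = -333943/ 52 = -6421.98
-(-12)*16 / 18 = 32 / 3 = 10.67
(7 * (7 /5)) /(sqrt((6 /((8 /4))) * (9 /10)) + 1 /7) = -686 /1313 + 7203 * sqrt(30) /6565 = 5.49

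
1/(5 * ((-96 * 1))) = -1/480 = -0.00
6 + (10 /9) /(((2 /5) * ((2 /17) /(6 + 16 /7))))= 12703 /63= 201.63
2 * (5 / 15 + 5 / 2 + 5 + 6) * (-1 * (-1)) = 27.67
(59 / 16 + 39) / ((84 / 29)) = 19807 / 1344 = 14.74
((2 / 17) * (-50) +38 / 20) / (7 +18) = -677 / 4250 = -0.16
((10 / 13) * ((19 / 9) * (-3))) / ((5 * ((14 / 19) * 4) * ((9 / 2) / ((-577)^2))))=-120187369 / 4914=-24458.15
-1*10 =-10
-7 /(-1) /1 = 7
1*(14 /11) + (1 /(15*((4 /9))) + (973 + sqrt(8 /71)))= 974.76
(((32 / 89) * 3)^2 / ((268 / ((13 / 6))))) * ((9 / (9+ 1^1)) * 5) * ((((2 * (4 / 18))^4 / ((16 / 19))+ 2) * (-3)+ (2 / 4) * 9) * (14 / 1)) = -623168 / 641601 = -0.97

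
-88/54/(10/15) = -2.44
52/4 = 13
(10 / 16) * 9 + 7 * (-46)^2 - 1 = 118533 / 8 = 14816.62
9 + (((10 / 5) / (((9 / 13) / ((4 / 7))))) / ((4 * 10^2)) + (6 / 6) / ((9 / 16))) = 11321 / 1050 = 10.78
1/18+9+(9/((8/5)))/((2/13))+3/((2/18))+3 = 10889/144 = 75.62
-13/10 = -1.30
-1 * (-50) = 50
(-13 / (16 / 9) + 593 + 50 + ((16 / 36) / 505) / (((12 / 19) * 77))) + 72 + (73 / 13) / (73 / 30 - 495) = 326236068923927 / 460996295760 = 707.68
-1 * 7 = -7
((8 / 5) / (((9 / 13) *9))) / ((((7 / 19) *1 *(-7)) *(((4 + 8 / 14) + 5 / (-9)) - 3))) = -247 / 2520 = -0.10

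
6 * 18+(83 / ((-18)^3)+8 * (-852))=-39121139 / 5832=-6708.01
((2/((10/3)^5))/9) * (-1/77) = -27/3850000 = -0.00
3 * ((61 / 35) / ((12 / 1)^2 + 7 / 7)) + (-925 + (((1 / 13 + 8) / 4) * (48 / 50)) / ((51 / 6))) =-1037160652 / 1121575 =-924.74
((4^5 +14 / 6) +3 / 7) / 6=10781 / 63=171.13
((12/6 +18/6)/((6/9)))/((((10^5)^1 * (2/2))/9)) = 27/40000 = 0.00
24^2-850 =-274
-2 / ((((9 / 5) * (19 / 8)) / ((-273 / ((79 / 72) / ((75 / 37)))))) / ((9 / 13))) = 9072000 / 55537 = 163.35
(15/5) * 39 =117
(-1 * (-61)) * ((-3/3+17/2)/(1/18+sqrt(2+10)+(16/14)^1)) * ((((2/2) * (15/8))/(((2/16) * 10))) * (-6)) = 78339555/167711-130738860 * sqrt(3)/167711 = -883.11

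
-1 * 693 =-693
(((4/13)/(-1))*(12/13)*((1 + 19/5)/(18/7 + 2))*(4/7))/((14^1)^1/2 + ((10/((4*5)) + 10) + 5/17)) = -4896/511225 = -0.01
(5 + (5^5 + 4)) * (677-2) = 2115450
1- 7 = -6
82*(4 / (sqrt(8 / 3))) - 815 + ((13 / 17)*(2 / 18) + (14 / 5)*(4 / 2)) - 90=-687976 / 765 + 82*sqrt(6)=-698.46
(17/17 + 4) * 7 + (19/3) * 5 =200/3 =66.67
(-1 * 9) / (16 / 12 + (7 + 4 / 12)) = -27 / 26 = -1.04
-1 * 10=-10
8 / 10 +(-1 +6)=29 / 5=5.80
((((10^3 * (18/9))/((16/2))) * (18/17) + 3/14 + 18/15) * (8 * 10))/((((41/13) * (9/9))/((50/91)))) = 126673200/34153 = 3708.99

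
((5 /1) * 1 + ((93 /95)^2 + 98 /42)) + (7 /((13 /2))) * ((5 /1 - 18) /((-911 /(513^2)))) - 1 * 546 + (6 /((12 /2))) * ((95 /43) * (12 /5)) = 3511.90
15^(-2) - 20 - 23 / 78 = -118699 / 5850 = -20.29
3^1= 3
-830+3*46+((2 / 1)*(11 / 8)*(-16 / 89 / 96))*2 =-739067 / 1068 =-692.01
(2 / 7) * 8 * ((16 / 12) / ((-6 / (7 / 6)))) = -16 / 27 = -0.59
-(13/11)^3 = -2197/1331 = -1.65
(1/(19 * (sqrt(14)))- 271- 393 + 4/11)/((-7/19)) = 138700/77- sqrt(14)/98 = 1801.26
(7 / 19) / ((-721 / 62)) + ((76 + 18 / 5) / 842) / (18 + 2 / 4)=-4049984 / 152420945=-0.03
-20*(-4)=80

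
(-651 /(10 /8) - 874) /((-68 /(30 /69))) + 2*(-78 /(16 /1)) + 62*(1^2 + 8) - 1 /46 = 871377 /1564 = 557.15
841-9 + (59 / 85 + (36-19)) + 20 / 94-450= 1597628 / 3995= 399.91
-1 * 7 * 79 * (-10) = 5530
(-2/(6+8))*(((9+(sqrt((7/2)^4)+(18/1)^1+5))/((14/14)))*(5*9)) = -7965/28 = -284.46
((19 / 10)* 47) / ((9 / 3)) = 29.77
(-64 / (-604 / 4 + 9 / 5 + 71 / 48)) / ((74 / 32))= 245760 / 1311761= 0.19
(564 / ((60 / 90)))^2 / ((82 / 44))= 15745752 / 41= 384042.73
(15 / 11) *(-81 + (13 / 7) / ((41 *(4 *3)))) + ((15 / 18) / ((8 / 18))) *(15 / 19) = -108.97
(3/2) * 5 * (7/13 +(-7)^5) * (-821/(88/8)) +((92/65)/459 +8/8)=3087498782047/328185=9407799.81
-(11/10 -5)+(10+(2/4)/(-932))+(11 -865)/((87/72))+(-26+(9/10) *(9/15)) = -970736509/1351400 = -718.32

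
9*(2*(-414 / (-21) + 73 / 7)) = 3798 / 7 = 542.57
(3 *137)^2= 168921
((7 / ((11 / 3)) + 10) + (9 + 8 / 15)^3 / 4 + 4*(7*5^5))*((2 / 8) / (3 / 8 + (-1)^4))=13027684777 / 816750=15950.64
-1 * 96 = -96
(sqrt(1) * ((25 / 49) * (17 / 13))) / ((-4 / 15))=-6375 / 2548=-2.50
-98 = -98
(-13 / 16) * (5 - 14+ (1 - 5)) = 169 / 16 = 10.56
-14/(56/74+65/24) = -12432/3077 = -4.04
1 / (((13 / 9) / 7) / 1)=63 / 13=4.85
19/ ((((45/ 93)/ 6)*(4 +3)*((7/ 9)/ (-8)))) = -84816/ 245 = -346.19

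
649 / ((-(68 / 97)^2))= -6106441 / 4624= -1320.60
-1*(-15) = 15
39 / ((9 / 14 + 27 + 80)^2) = 7644 / 2271049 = 0.00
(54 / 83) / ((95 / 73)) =3942 / 7885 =0.50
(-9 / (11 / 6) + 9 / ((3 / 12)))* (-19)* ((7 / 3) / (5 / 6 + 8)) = -90972 / 583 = -156.04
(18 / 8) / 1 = 9 / 4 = 2.25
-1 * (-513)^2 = -263169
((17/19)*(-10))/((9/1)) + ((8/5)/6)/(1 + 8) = -2474/2565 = -0.96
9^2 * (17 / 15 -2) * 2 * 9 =-1263.60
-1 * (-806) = 806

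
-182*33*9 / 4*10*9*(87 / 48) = -35270235 / 16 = -2204389.69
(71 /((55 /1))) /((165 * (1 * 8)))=71 /72600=0.00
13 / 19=0.68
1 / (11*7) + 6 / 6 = 78 / 77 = 1.01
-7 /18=-0.39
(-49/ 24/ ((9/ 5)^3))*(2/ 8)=-6125/ 69984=-0.09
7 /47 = 0.15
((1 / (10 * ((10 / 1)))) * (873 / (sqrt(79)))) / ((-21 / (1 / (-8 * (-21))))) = -97 * sqrt(79) / 3096800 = -0.00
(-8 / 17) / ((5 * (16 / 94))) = -47 / 85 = -0.55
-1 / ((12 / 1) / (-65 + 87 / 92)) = 5893 / 1104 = 5.34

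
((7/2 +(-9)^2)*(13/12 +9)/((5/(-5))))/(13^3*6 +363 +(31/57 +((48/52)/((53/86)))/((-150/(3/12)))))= -6692446475/106394809192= -0.06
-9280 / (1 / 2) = -18560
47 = 47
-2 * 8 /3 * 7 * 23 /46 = -56 /3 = -18.67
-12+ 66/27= -86/9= -9.56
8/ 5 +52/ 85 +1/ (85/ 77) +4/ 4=70/ 17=4.12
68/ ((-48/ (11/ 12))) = -187/ 144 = -1.30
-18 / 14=-9 / 7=-1.29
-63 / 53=-1.19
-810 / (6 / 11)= -1485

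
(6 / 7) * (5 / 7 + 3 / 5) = 276 / 245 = 1.13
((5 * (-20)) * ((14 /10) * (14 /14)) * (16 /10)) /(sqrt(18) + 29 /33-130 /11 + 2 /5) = 18295200 * sqrt(2) /2534071 + 64273440 /2534071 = 35.57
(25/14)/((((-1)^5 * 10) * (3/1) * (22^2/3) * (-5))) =1/13552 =0.00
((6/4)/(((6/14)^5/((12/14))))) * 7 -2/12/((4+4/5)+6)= 201679/324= 622.47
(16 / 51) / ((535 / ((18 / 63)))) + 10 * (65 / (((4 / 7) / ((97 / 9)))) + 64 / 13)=183373983671 / 14897610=12308.95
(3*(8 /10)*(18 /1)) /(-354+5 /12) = -2592 /21215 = -0.12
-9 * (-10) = 90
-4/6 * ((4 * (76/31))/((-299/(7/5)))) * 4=17024/139035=0.12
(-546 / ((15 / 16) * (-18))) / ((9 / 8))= 11648 / 405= 28.76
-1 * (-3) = 3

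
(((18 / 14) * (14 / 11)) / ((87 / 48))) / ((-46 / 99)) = -1296 / 667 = -1.94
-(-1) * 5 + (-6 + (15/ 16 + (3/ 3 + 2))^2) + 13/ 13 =3969/ 256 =15.50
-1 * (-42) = 42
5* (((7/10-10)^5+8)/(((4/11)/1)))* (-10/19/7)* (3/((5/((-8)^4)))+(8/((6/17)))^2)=639451905646411/2992500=213684847.33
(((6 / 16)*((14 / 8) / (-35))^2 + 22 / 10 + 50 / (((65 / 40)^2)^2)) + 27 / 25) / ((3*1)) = 3.48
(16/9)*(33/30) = 88/45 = 1.96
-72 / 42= -12 / 7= -1.71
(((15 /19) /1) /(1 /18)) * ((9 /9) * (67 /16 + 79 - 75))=17685 /152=116.35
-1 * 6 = -6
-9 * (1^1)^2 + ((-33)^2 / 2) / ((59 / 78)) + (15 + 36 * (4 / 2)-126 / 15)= 232887 / 295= 789.45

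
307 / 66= 4.65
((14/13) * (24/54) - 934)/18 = -54611/1053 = -51.86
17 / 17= 1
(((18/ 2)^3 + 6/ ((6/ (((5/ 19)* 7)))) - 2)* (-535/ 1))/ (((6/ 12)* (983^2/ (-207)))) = 3067193520/ 18359491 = 167.06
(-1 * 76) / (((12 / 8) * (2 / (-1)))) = 25.33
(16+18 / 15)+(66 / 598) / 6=51483 / 2990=17.22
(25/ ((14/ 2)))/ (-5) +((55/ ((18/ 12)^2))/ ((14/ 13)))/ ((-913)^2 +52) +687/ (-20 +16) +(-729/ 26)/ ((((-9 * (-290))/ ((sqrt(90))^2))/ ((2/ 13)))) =-177716355992129/ 1029565283292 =-172.61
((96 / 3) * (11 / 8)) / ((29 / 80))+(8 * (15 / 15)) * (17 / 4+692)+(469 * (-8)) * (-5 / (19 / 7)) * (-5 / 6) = -112850 / 1653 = -68.27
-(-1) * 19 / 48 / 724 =19 / 34752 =0.00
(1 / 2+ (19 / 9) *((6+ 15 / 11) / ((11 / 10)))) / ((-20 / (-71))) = 251411 / 4840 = 51.94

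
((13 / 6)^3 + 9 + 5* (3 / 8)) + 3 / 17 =38965 / 1836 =21.22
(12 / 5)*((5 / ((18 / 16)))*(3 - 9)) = -64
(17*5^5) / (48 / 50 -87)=-1328125 / 2151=-617.45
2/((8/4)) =1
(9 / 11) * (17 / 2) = 153 / 22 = 6.95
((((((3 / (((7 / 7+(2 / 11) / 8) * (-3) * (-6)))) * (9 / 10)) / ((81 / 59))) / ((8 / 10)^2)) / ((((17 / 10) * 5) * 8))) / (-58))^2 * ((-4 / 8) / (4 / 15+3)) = -2106005 / 7681236660486144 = -0.00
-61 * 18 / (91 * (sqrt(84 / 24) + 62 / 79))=10756008 / 3275909 -6852618 * sqrt(14) / 3275909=-4.54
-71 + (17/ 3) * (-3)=-88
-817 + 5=-812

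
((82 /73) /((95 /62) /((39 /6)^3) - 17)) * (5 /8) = -13961935 /337972188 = -0.04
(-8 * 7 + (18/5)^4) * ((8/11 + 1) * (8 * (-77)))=-74454464/625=-119127.14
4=4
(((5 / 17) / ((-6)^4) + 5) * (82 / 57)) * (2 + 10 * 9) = 103885595 / 156978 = 661.78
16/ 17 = 0.94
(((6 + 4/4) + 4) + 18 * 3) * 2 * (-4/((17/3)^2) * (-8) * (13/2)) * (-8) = -1946880/289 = -6736.61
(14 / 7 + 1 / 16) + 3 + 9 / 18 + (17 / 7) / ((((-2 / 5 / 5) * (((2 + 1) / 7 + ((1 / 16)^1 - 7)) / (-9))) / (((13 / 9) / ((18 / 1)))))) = 230329 / 104976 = 2.19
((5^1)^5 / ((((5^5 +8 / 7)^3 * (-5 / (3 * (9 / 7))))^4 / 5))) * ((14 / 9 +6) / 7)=82669964031900 / 12058195595474845160231448647234197470881141794017361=0.00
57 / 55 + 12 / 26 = 1071 / 715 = 1.50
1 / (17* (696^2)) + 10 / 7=82350727 / 57645504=1.43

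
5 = 5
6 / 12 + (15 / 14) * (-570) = -8543 / 14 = -610.21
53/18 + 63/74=1264/333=3.80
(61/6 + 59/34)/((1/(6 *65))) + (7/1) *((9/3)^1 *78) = 106756/17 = 6279.76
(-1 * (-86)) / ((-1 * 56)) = -43 / 28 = -1.54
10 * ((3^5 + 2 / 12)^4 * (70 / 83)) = 29487375054.22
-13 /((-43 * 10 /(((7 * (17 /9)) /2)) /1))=1547 /7740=0.20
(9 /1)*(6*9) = 486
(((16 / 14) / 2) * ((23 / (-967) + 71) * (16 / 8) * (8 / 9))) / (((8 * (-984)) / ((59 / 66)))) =-1829 / 223377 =-0.01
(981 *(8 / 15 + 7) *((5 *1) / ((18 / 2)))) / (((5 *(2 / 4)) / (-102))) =-837556 / 5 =-167511.20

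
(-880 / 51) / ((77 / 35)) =-400 / 51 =-7.84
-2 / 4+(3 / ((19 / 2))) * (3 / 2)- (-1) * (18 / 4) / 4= 167 / 152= 1.10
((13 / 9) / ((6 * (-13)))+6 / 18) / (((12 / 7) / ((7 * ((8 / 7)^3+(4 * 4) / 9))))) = 21454 / 5103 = 4.20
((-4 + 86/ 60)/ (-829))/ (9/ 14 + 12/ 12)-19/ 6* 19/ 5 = -6882109/ 572010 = -12.03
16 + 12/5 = 92/5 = 18.40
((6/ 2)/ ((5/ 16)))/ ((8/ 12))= 72/ 5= 14.40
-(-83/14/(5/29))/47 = 2407/3290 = 0.73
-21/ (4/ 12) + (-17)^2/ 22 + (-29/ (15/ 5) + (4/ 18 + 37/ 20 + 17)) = -80107/ 1980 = -40.46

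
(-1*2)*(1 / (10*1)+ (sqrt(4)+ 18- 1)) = -191 / 5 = -38.20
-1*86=-86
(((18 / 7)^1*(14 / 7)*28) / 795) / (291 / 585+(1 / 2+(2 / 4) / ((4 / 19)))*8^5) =1872 / 973644821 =0.00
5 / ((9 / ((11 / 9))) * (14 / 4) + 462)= 110 / 10731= 0.01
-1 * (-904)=904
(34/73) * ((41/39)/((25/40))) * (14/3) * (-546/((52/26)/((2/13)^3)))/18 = -4371584/21651435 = -0.20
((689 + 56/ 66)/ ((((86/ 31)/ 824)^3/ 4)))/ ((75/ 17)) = 645035018199515392/ 39355965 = 16389765012.74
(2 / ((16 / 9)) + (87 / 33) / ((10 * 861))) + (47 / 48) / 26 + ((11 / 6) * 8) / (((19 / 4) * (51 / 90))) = 14023796147 / 2120998880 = 6.61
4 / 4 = 1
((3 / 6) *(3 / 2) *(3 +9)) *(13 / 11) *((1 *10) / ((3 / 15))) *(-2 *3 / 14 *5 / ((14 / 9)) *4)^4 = 31089298500000 / 63412811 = 490268.42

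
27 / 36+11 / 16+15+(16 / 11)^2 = 35919 / 1936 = 18.55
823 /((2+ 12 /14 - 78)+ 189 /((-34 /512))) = -97937 /347630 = -0.28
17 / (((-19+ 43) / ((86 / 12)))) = 731 / 144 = 5.08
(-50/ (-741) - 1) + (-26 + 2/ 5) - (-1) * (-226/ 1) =-935633/ 3705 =-252.53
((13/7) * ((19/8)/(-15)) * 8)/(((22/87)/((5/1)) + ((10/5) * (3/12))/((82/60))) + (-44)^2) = -293683/241751909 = -0.00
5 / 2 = 2.50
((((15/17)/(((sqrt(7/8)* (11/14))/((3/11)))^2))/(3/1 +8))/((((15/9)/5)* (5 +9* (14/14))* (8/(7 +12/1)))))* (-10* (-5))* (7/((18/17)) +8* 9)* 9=544421250/2737867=198.85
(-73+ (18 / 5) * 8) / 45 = -221 / 225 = -0.98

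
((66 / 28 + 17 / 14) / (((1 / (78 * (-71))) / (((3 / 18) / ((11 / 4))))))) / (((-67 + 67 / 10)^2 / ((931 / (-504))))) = 21921250 / 35997291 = 0.61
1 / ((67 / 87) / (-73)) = -94.79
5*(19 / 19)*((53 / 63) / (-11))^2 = 0.03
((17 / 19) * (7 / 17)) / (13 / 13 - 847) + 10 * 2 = 321473 / 16074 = 20.00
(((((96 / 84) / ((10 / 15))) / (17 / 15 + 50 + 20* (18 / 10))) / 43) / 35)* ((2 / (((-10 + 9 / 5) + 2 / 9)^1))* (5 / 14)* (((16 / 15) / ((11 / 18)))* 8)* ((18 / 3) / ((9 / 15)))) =-12441600 / 76124647907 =-0.00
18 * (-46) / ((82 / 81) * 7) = -33534 / 287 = -116.84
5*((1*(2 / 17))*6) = 60 / 17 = 3.53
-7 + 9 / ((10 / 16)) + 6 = 67 / 5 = 13.40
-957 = -957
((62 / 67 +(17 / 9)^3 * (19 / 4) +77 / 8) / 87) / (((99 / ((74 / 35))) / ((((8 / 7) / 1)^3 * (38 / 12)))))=748261637056 / 15150961595385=0.05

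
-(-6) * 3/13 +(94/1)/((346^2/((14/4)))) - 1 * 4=-4066067/1556308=-2.61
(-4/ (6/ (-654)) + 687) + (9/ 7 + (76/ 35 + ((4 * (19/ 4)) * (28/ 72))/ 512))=363354671/ 322560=1126.47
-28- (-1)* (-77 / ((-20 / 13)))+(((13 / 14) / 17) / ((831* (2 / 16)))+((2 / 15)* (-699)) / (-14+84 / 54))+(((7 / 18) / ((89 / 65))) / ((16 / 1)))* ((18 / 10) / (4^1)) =166434406223 / 5632717440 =29.55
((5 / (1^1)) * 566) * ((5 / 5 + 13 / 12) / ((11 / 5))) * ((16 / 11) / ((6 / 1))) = 707500 / 1089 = 649.68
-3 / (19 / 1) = -3 / 19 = -0.16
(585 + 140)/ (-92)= -725/ 92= -7.88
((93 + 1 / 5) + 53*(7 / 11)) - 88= 2141 / 55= 38.93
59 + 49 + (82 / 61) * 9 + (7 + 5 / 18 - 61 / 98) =3409801 / 26901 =126.75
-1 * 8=-8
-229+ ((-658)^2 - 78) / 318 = 180032 / 159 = 1132.28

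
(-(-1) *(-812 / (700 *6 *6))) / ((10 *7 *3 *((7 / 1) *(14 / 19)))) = -551 / 18522000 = -0.00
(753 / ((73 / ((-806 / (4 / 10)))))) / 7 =-1517295 / 511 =-2969.27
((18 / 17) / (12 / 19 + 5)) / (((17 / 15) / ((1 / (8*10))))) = 513 / 247384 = 0.00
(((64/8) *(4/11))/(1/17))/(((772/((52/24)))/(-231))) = -6188/193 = -32.06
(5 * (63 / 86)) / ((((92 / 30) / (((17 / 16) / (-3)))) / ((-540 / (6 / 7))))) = 266.50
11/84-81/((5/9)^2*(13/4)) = -2200921/27300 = -80.62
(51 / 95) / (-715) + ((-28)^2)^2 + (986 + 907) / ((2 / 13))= 626960.50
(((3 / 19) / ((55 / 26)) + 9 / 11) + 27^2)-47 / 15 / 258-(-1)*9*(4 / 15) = 592290581 / 808830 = 732.28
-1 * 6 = -6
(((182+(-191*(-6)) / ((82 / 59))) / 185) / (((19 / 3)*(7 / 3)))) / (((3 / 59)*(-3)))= -2.41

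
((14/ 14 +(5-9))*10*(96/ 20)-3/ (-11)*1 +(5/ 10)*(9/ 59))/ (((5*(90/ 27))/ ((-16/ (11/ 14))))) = 31325112/ 178475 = 175.52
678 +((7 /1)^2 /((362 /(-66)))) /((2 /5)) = 237351 /362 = 655.67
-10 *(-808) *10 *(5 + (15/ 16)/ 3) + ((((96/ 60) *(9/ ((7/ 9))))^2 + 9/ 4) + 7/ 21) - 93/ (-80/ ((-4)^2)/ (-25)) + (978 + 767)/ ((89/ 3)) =561508207247/ 1308300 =429189.18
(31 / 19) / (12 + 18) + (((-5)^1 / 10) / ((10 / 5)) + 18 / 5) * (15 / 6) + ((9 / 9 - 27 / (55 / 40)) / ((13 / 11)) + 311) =9000487 / 29640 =303.66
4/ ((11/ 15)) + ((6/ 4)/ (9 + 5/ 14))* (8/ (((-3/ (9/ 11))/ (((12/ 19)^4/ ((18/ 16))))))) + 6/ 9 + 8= 7927706582/ 563377683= 14.07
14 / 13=1.08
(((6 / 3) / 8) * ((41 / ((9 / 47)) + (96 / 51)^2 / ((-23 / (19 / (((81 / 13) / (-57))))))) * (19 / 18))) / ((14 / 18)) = 821406841 / 10050264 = 81.73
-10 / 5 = -2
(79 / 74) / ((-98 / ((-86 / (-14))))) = -3397 / 50764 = -0.07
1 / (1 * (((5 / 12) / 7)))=84 / 5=16.80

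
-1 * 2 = -2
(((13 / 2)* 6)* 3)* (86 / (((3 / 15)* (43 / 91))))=106470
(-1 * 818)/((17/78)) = -63804/17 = -3753.18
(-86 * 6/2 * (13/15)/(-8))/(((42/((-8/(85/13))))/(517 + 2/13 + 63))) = -1405326/2975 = -472.38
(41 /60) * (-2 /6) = -41 /180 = -0.23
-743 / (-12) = 743 / 12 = 61.92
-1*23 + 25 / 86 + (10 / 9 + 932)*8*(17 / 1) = 126880.40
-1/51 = -0.02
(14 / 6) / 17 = 7 / 51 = 0.14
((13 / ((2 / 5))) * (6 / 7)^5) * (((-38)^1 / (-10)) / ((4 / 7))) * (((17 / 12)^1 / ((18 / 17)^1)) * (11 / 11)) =642447 / 4802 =133.79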